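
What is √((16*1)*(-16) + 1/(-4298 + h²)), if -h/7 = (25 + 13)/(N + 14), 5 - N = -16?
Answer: I*√2876744291366/106006 ≈ 16.0*I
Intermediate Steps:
N = 21 (N = 5 - 1*(-16) = 5 + 16 = 21)
h = -38/5 (h = -7*(25 + 13)/(21 + 14) = -266/35 = -7*38/35 = -38/5 ≈ -7.6000)
√((16*1)*(-16) + 1/(-4298 + h²)) = √((16*1)*(-16) + 1/(-4298 + (-38/5)²)) = √(16*(-16) + 1/(-4298 + 1444/25)) = √(-256 + 1/(-106006/25)) = √(-256 - 25/106006) = √(-27137561/106006) = I*√2876744291366/106006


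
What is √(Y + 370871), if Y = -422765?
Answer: 93*I*√6 ≈ 227.8*I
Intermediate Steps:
√(Y + 370871) = √(-422765 + 370871) = √(-51894) = 93*I*√6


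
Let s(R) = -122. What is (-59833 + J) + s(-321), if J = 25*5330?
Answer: 73295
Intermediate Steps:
J = 133250
(-59833 + J) + s(-321) = (-59833 + 133250) - 122 = 73417 - 122 = 73295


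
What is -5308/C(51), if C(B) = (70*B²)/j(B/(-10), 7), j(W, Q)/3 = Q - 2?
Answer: -2654/6069 ≈ -0.43730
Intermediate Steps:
j(W, Q) = -6 + 3*Q (j(W, Q) = 3*(Q - 2) = 3*(-2 + Q) = -6 + 3*Q)
C(B) = 14*B²/3 (C(B) = (70*B²)/(-6 + 3*7) = (70*B²)/(-6 + 21) = (70*B²)/15 = (70*B²)*(1/15) = 14*B²/3)
-5308/C(51) = -5308/((14/3)*51²) = -5308/((14/3)*2601) = -5308/12138 = -5308*1/12138 = -2654/6069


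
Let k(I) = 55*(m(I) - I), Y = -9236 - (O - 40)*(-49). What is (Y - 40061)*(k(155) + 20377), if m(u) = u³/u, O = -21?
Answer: -69709106922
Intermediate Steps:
m(u) = u²
Y = -12225 (Y = -9236 - (-21 - 40)*(-49) = -9236 - (-61)*(-49) = -9236 - 1*2989 = -9236 - 2989 = -12225)
k(I) = -55*I + 55*I² (k(I) = 55*(I² - I) = -55*I + 55*I²)
(Y - 40061)*(k(155) + 20377) = (-12225 - 40061)*(55*155*(-1 + 155) + 20377) = -52286*(55*155*154 + 20377) = -52286*(1312850 + 20377) = -52286*1333227 = -69709106922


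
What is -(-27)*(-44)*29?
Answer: -34452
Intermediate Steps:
-(-27)*(-44)*29 = -27*44*29 = -1188*29 = -34452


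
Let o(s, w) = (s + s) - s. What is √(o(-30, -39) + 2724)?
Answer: √2694 ≈ 51.904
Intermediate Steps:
o(s, w) = s (o(s, w) = 2*s - s = s)
√(o(-30, -39) + 2724) = √(-30 + 2724) = √2694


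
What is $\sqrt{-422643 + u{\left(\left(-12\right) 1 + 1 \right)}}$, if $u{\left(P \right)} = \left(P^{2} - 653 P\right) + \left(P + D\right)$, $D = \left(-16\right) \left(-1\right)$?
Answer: $i \sqrt{415334} \approx 644.46 i$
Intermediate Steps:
$D = 16$
$u{\left(P \right)} = 16 + P^{2} - 652 P$ ($u{\left(P \right)} = \left(P^{2} - 653 P\right) + \left(P + 16\right) = \left(P^{2} - 653 P\right) + \left(16 + P\right) = 16 + P^{2} - 652 P$)
$\sqrt{-422643 + u{\left(\left(-12\right) 1 + 1 \right)}} = \sqrt{-422643 + \left(16 + \left(\left(-12\right) 1 + 1\right)^{2} - 652 \left(\left(-12\right) 1 + 1\right)\right)} = \sqrt{-422643 + \left(16 + \left(-12 + 1\right)^{2} - 652 \left(-12 + 1\right)\right)} = \sqrt{-422643 + \left(16 + \left(-11\right)^{2} - -7172\right)} = \sqrt{-422643 + \left(16 + 121 + 7172\right)} = \sqrt{-422643 + 7309} = \sqrt{-415334} = i \sqrt{415334}$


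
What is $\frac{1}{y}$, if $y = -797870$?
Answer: $- \frac{1}{797870} \approx -1.2533 \cdot 10^{-6}$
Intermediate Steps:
$\frac{1}{y} = \frac{1}{-797870} = - \frac{1}{797870}$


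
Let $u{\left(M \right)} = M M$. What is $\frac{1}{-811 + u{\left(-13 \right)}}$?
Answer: $- \frac{1}{642} \approx -0.0015576$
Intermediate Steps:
$u{\left(M \right)} = M^{2}$
$\frac{1}{-811 + u{\left(-13 \right)}} = \frac{1}{-811 + \left(-13\right)^{2}} = \frac{1}{-811 + 169} = \frac{1}{-642} = - \frac{1}{642}$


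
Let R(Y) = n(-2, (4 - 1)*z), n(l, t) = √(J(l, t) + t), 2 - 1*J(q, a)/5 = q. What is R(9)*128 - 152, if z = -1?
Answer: -152 + 128*√17 ≈ 375.76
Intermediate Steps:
J(q, a) = 10 - 5*q
n(l, t) = √(10 + t - 5*l) (n(l, t) = √((10 - 5*l) + t) = √(10 + t - 5*l))
R(Y) = √17 (R(Y) = √(10 + (4 - 1)*(-1) - 5*(-2)) = √(10 + 3*(-1) + 10) = √(10 - 3 + 10) = √17)
R(9)*128 - 152 = √17*128 - 152 = 128*√17 - 152 = -152 + 128*√17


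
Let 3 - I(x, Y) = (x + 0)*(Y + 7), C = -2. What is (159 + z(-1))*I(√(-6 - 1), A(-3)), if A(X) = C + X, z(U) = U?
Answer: 474 - 316*I*√7 ≈ 474.0 - 836.06*I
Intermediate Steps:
A(X) = -2 + X
I(x, Y) = 3 - x*(7 + Y) (I(x, Y) = 3 - (x + 0)*(Y + 7) = 3 - x*(7 + Y))
(159 + z(-1))*I(√(-6 - 1), A(-3)) = (159 - 1)*(3 - 7*√(-6 - 1) - (-2 - 3)*√(-6 - 1)) = 158*(3 - 7*I*√7 - 1*(-5)*√(-7)) = 158*(3 - 7*I*√7 - 1*(-5)*I*√7) = 158*(3 - 7*I*√7 + 5*I*√7) = 158*(3 - 2*I*√7) = 474 - 316*I*√7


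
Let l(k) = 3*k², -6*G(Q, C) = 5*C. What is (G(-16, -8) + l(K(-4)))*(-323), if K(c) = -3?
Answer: -32623/3 ≈ -10874.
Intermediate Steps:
G(Q, C) = -5*C/6
(G(-16, -8) + l(K(-4)))*(-323) = (-⅚*(-8) + 3*(-3)²)*(-323) = (20/3 + 3*9)*(-323) = (20/3 + 27)*(-323) = (101/3)*(-323) = -32623/3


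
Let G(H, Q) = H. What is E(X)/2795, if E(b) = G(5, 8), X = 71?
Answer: 1/559 ≈ 0.0017889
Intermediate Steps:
E(b) = 5
E(X)/2795 = 5/2795 = 5*(1/2795) = 1/559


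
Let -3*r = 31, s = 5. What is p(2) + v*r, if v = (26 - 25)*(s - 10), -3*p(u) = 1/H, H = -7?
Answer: 362/7 ≈ 51.714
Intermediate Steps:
r = -31/3 (r = -⅓*31 = -31/3 ≈ -10.333)
p(u) = 1/21 (p(u) = -⅓/(-7) = -⅓*(-⅐) = 1/21)
v = -5 (v = (26 - 25)*(5 - 10) = 1*(-5) = -5)
p(2) + v*r = 1/21 - 5*(-31/3) = 1/21 + 155/3 = 362/7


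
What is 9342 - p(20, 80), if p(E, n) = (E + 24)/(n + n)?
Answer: 373669/40 ≈ 9341.7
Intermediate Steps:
p(E, n) = (24 + E)/(2*n) (p(E, n) = (24 + E)/((2*n)) = (24 + E)*(1/(2*n)) = (24 + E)/(2*n))
9342 - p(20, 80) = 9342 - (24 + 20)/(2*80) = 9342 - 44/(2*80) = 9342 - 1*11/40 = 9342 - 11/40 = 373669/40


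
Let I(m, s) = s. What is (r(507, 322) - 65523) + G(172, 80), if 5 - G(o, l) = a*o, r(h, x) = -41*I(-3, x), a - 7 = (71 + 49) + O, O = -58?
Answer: -90588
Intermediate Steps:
a = 69 (a = 7 + ((71 + 49) - 58) = 7 + (120 - 58) = 7 + 62 = 69)
r(h, x) = -41*x
G(o, l) = 5 - 69*o
(r(507, 322) - 65523) + G(172, 80) = (-41*322 - 65523) + (5 - 69*172) = (-13202 - 65523) + (5 - 11868) = -78725 - 11863 = -90588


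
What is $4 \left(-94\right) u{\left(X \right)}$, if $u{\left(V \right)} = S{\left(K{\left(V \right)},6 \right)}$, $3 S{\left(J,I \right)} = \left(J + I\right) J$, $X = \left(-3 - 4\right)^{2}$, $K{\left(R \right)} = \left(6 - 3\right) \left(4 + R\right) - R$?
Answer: $- \frac{4797760}{3} \approx -1.5993 \cdot 10^{6}$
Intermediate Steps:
$K{\left(R \right)} = 12 + 2 R$ ($K{\left(R \right)} = 3 \left(4 + R\right) - R = \left(12 + 3 R\right) - R = 12 + 2 R$)
$X = 49$ ($X = \left(-7\right)^{2} = 49$)
$S{\left(J,I \right)} = \frac{J \left(I + J\right)}{3}$ ($S{\left(J,I \right)} = \frac{\left(J + I\right) J}{3} = \frac{\left(I + J\right) J}{3} = \frac{J \left(I + J\right)}{3}$)
$u{\left(V \right)} = \frac{\left(12 + 2 V\right) \left(18 + 2 V\right)}{3}$ ($u{\left(V \right)} = \frac{\left(12 + 2 V\right) \left(6 + \left(12 + 2 V\right)\right)}{3} = \frac{\left(12 + 2 V\right) \left(18 + 2 V\right)}{3}$)
$4 \left(-94\right) u{\left(X \right)} = 4 \left(-94\right) \frac{4 \left(6 + 49\right) \left(9 + 49\right)}{3} = - 376 \cdot \frac{4}{3} \cdot 55 \cdot 58 = \left(-376\right) \frac{12760}{3} = - \frac{4797760}{3}$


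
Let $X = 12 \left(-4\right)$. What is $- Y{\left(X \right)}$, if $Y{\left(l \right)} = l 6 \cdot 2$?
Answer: $576$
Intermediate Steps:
$X = -48$
$Y{\left(l \right)} = 12 l$ ($Y{\left(l \right)} = 6 l 2 = 12 l$)
$- Y{\left(X \right)} = - 12 \left(-48\right) = \left(-1\right) \left(-576\right) = 576$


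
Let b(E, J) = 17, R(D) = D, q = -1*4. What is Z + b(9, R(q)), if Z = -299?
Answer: -282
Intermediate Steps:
q = -4
Z + b(9, R(q)) = -299 + 17 = -282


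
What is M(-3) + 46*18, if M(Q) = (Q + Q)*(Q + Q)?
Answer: 864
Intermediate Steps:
M(Q) = 4*Q² (M(Q) = (2*Q)*(2*Q) = 4*Q²)
M(-3) + 46*18 = 4*(-3)² + 46*18 = 4*9 + 828 = 36 + 828 = 864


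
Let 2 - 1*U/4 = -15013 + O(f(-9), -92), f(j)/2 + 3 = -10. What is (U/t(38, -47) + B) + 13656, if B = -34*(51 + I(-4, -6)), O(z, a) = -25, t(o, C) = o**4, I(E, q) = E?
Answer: 1571414378/130321 ≈ 12058.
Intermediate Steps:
f(j) = -26 (f(j) = -6 + 2*(-10) = -6 - 20 = -26)
U = 60160 (U = 8 - 4*(-15013 - 25) = 8 - 4*(-15038) = 8 + 60152 = 60160)
B = -1598 (B = -34*(51 - 4) = -34*47 = -1598)
(U/t(38, -47) + B) + 13656 = (60160/(38**4) - 1598) + 13656 = (60160/2085136 - 1598) + 13656 = (60160*(1/2085136) - 1598) + 13656 = (3760/130321 - 1598) + 13656 = -208249198/130321 + 13656 = 1571414378/130321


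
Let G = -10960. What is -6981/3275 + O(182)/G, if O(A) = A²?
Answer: -9249643/1794700 ≈ -5.1539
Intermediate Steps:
-6981/3275 + O(182)/G = -6981/3275 + 182²/(-10960) = -6981*1/3275 + 33124*(-1/10960) = -6981/3275 - 8281/2740 = -9249643/1794700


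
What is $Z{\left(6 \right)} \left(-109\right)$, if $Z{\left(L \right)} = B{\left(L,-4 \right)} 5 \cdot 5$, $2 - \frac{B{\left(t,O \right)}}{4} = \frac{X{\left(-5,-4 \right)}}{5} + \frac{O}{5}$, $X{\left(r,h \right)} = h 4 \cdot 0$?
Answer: $-30520$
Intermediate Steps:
$X{\left(r,h \right)} = 0$ ($X{\left(r,h \right)} = 4 h 0 = 0$)
$B{\left(t,O \right)} = 8 - \frac{4 O}{5}$ ($B{\left(t,O \right)} = 8 - 4 \left(\frac{0}{5} + \frac{O}{5}\right) = 8 - 4 \left(0 \cdot \frac{1}{5} + O \frac{1}{5}\right) = 8 - 4 \left(0 + \frac{O}{5}\right) = 8 - 4 \frac{O}{5} = 8 - \frac{4 O}{5}$)
$Z{\left(L \right)} = 280$ ($Z{\left(L \right)} = \left(8 - - \frac{16}{5}\right) 5 \cdot 5 = \left(8 + \frac{16}{5}\right) 5 \cdot 5 = \frac{56}{5} \cdot 5 \cdot 5 = 56 \cdot 5 = 280$)
$Z{\left(6 \right)} \left(-109\right) = 280 \left(-109\right) = -30520$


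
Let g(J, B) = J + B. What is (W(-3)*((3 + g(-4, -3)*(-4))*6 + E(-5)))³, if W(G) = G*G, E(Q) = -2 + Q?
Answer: 4181062131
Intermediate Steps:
g(J, B) = B + J
W(G) = G²
(W(-3)*((3 + g(-4, -3)*(-4))*6 + E(-5)))³ = ((-3)²*((3 + (-3 - 4)*(-4))*6 + (-2 - 5)))³ = (9*((3 - 7*(-4))*6 - 7))³ = (9*((3 + 28)*6 - 7))³ = (9*(31*6 - 7))³ = (9*(186 - 7))³ = (9*179)³ = 1611³ = 4181062131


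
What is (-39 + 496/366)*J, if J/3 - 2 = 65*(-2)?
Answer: 881792/61 ≈ 14456.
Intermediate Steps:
J = -384 (J = 6 + 3*(65*(-2)) = 6 + 3*(-130) = 6 - 390 = -384)
(-39 + 496/366)*J = (-39 + 496/366)*(-384) = (-39 + 496*(1/366))*(-384) = (-39 + 248/183)*(-384) = -6889/183*(-384) = 881792/61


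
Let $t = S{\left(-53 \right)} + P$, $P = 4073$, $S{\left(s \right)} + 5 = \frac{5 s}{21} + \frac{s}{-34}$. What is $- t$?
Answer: $- \frac{2896655}{714} \approx -4056.9$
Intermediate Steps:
$S{\left(s \right)} = -5 + \frac{149 s}{714}$ ($S{\left(s \right)} = -5 + \left(\frac{5 s}{21} + \frac{s}{-34}\right) = -5 + \left(5 s \frac{1}{21} + s \left(- \frac{1}{34}\right)\right) = -5 + \left(\frac{5 s}{21} - \frac{s}{34}\right) = -5 + \frac{149 s}{714}$)
$t = \frac{2896655}{714}$ ($t = \left(-5 + \frac{149}{714} \left(-53\right)\right) + 4073 = \left(-5 - \frac{7897}{714}\right) + 4073 = - \frac{11467}{714} + 4073 = \frac{2896655}{714} \approx 4056.9$)
$- t = \left(-1\right) \frac{2896655}{714} = - \frac{2896655}{714}$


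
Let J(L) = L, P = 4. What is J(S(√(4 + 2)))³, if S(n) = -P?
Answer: -64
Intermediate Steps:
S(n) = -4 (S(n) = -1*4 = -4)
J(S(√(4 + 2)))³ = (-4)³ = -64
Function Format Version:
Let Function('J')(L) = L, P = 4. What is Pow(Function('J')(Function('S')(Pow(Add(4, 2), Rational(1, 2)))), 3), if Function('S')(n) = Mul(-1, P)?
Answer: -64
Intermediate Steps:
Function('S')(n) = -4 (Function('S')(n) = Mul(-1, 4) = -4)
Pow(Function('J')(Function('S')(Pow(Add(4, 2), Rational(1, 2)))), 3) = Pow(-4, 3) = -64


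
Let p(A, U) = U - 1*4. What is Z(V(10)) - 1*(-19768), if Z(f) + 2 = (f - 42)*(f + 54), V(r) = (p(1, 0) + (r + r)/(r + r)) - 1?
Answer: 17466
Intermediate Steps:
p(A, U) = -4 + U (p(A, U) = U - 4 = -4 + U)
V(r) = -4 (V(r) = ((-4 + 0) + (r + r)/(r + r)) - 1 = (-4 + (2*r)/((2*r))) - 1 = (-4 + (2*r)*(1/(2*r))) - 1 = (-4 + 1) - 1 = -3 - 1 = -4)
Z(f) = -2 + (-42 + f)*(54 + f) (Z(f) = -2 + (f - 42)*(f + 54) = -2 + (-42 + f)*(54 + f))
Z(V(10)) - 1*(-19768) = (-2270 + (-4)² + 12*(-4)) - 1*(-19768) = (-2270 + 16 - 48) + 19768 = -2302 + 19768 = 17466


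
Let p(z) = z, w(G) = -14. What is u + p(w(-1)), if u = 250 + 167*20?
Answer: 3576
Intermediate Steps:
u = 3590 (u = 250 + 3340 = 3590)
u + p(w(-1)) = 3590 - 14 = 3576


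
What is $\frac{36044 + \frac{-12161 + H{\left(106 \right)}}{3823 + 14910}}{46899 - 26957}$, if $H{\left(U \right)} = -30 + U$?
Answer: $\frac{675200167}{373573486} \approx 1.8074$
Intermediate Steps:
$\frac{36044 + \frac{-12161 + H{\left(106 \right)}}{3823 + 14910}}{46899 - 26957} = \frac{36044 + \frac{-12161 + \left(-30 + 106\right)}{3823 + 14910}}{46899 - 26957} = \frac{36044 + \frac{-12161 + 76}{18733}}{19942} = \left(36044 - \frac{12085}{18733}\right) \frac{1}{19942} = \frac{675200167}{18733} \cdot \frac{1}{19942} = \frac{675200167}{373573486}$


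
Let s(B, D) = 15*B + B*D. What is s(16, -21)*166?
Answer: -15936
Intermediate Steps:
s(16, -21)*166 = (16*(15 - 21))*166 = (16*(-6))*166 = -96*166 = -15936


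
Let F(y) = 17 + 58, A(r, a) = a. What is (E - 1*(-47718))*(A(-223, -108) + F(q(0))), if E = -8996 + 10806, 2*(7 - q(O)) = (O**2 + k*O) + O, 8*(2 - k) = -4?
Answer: -1634424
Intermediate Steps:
k = 5/2 (k = 2 - 1/8*(-4) = 2 + 1/2 = 5/2 ≈ 2.5000)
q(O) = 7 - 7*O/4 - O**2/2 (q(O) = 7 - ((O**2 + 5*O/2) + O)/2 = 7 - (O**2 + 7*O/2)/2 = 7 + (-7*O/4 - O**2/2) = 7 - 7*O/4 - O**2/2)
E = 1810
F(y) = 75
(E - 1*(-47718))*(A(-223, -108) + F(q(0))) = (1810 - 1*(-47718))*(-108 + 75) = (1810 + 47718)*(-33) = 49528*(-33) = -1634424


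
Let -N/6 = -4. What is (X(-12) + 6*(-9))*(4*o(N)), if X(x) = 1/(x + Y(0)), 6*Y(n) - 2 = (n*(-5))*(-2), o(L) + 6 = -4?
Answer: 15144/7 ≈ 2163.4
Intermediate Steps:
N = 24 (N = -6*(-4) = 24)
o(L) = -10 (o(L) = -6 - 4 = -10)
Y(n) = ⅓ + 5*n/3 (Y(n) = ⅓ + ((n*(-5))*(-2))/6 = ⅓ + (-5*n*(-2))/6 = ⅓ + (10*n)/6 = ⅓ + 5*n/3)
X(x) = 1/(⅓ + x) (X(x) = 1/(x + (⅓ + (5/3)*0)) = 1/(x + (⅓ + 0)) = 1/(x + ⅓) = 1/(⅓ + x))
(X(-12) + 6*(-9))*(4*o(N)) = (3/(1 + 3*(-12)) + 6*(-9))*(4*(-10)) = (3/(1 - 36) - 54)*(-40) = (3/(-35) - 54)*(-40) = (3*(-1/35) - 54)*(-40) = (-3/35 - 54)*(-40) = -1893/35*(-40) = 15144/7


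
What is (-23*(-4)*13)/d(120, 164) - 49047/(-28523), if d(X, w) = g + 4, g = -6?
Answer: -17007707/28523 ≈ -596.28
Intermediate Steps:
d(X, w) = -2 (d(X, w) = -6 + 4 = -2)
(-23*(-4)*13)/d(120, 164) - 49047/(-28523) = (-23*(-4)*13)/(-2) - 49047/(-28523) = (92*13)*(-½) - 49047*(-1/28523) = 1196*(-½) + 49047/28523 = -598 + 49047/28523 = -17007707/28523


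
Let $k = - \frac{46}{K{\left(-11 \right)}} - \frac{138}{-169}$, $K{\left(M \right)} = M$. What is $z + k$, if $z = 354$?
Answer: $\frac{667378}{1859} \approx 359.0$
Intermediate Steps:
$k = \frac{9292}{1859}$ ($k = - \frac{46}{-11} - \frac{138}{-169} = \left(-46\right) \left(- \frac{1}{11}\right) - - \frac{138}{169} = \frac{46}{11} + \frac{138}{169} = \frac{9292}{1859} \approx 4.9984$)
$z + k = 354 + \frac{9292}{1859} = \frac{667378}{1859}$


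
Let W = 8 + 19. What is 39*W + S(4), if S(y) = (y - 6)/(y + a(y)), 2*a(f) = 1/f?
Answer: 34733/33 ≈ 1052.5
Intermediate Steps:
a(f) = 1/(2*f)
S(y) = (-6 + y)/(y + 1/(2*y)) (S(y) = (y - 6)/(y + 1/(2*y)) = (-6 + y)/(y + 1/(2*y)))
W = 27
39*W + S(4) = 39*27 + 2*4*(-6 + 4)/(1 + 2*4²) = 1053 + 2*4*(-2)/(1 + 2*16) = 1053 + 2*4*(-2)/(1 + 32) = 1053 + 2*4*(-2)/33 = 1053 + 2*4*(1/33)*(-2) = 1053 - 16/33 = 34733/33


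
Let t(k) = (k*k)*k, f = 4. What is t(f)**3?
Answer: 262144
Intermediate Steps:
t(k) = k**3 (t(k) = k**2*k = k**3)
t(f)**3 = (4**3)**3 = 64**3 = 262144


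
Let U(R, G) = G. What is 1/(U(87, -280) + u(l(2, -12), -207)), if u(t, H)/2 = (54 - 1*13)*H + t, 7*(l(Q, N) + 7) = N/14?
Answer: -49/846144 ≈ -5.7910e-5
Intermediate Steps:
l(Q, N) = -7 + N/98 (l(Q, N) = -7 + (N/14)/7 = -7 + N/98)
u(t, H) = 2*t + 82*H (u(t, H) = 2*((54 - 1*13)*H + t) = 2*((54 - 13)*H + t) = 2*(41*H + t) = 2*(t + 41*H) = 2*t + 82*H)
1/(U(87, -280) + u(l(2, -12), -207)) = 1/(-280 + (2*(-7 + (1/98)*(-12)) + 82*(-207))) = 1/(-280 + (2*(-7 - 6/49) - 16974)) = 1/(-280 + (2*(-349/49) - 16974)) = 1/(-280 + (-698/49 - 16974)) = 1/(-280 - 832424/49) = 1/(-846144/49) = -49/846144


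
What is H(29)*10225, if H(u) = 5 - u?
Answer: -245400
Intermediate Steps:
H(29)*10225 = (5 - 1*29)*10225 = (5 - 29)*10225 = -24*10225 = -245400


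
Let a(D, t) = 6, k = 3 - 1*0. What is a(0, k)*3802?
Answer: 22812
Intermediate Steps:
k = 3 (k = 3 + 0 = 3)
a(0, k)*3802 = 6*3802 = 22812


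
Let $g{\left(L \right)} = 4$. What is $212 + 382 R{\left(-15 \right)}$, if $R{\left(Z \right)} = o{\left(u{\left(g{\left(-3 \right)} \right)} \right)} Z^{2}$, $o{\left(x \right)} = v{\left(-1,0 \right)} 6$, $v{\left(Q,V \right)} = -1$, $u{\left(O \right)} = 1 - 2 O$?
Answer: $-515488$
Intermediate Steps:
$o{\left(x \right)} = -6$ ($o{\left(x \right)} = \left(-1\right) 6 = -6$)
$R{\left(Z \right)} = - 6 Z^{2}$
$212 + 382 R{\left(-15 \right)} = 212 + 382 \left(- 6 \left(-15\right)^{2}\right) = 212 + 382 \left(\left(-6\right) 225\right) = 212 + 382 \left(-1350\right) = 212 - 515700 = -515488$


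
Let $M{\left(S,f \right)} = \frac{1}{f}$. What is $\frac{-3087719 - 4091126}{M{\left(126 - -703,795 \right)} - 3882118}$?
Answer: $\frac{5707181775}{3086283809} \approx 1.8492$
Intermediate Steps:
$\frac{-3087719 - 4091126}{M{\left(126 - -703,795 \right)} - 3882118} = \frac{-3087719 - 4091126}{\frac{1}{795} - 3882118} = - \frac{7178845}{\frac{1}{795} - 3882118} = - \frac{7178845}{- \frac{3086283809}{795}} = \left(-7178845\right) \left(- \frac{795}{3086283809}\right) = \frac{5707181775}{3086283809}$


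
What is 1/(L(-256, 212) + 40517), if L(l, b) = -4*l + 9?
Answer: 1/41550 ≈ 2.4067e-5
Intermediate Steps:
L(l, b) = 9 - 4*l
1/(L(-256, 212) + 40517) = 1/((9 - 4*(-256)) + 40517) = 1/((9 + 1024) + 40517) = 1/(1033 + 40517) = 1/41550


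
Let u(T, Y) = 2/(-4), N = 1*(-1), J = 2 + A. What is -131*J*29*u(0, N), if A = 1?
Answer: 11397/2 ≈ 5698.5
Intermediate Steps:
J = 3 (J = 2 + 1 = 3)
N = -1
u(T, Y) = -½ (u(T, Y) = 2*(-¼) = -½)
-131*J*29*u(0, N) = -131*3*29*(-1)/2 = -11397*(-1)/2 = -131*(-87/2) = 11397/2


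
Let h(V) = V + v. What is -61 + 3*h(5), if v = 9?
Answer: -19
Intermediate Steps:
h(V) = 9 + V (h(V) = V + 9 = 9 + V)
-61 + 3*h(5) = -61 + 3*(9 + 5) = -61 + 3*14 = -61 + 42 = -19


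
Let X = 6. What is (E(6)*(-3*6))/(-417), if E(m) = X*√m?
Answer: 36*√6/139 ≈ 0.63440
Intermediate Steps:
E(m) = 6*√m
(E(6)*(-3*6))/(-417) = ((6*√6)*(-3*6))/(-417) = ((6*√6)*(-18))*(-1/417) = -108*√6*(-1/417) = 36*√6/139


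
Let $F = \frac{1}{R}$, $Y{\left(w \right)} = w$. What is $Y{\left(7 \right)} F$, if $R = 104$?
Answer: $\frac{7}{104} \approx 0.067308$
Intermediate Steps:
$F = \frac{1}{104} \approx 0.0096154$
$Y{\left(7 \right)} F = 7 \cdot \frac{1}{104} = \frac{7}{104}$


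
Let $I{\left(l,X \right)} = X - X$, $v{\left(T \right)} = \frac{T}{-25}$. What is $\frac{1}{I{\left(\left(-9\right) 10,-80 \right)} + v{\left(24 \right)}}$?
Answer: $- \frac{25}{24} \approx -1.0417$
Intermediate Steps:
$v{\left(T \right)} = - \frac{T}{25}$ ($v{\left(T \right)} = T \left(- \frac{1}{25}\right) = - \frac{T}{25}$)
$I{\left(l,X \right)} = 0$
$\frac{1}{I{\left(\left(-9\right) 10,-80 \right)} + v{\left(24 \right)}} = \frac{1}{0 - \frac{24}{25}} = \frac{1}{- \frac{24}{25}} = - \frac{25}{24}$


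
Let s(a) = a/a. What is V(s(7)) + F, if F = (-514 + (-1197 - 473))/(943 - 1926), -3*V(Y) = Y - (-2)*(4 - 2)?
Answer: 1637/2949 ≈ 0.55510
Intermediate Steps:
s(a) = 1
V(Y) = -4/3 - Y/3 (V(Y) = -(Y - (-2)*(4 - 2))/3 = -(Y - (-2)*2)/3 = -(Y - 1*(-4))/3 = -(Y + 4)/3 = -(4 + Y)/3 = -4/3 - Y/3)
F = 2184/983 (F = (-514 - 1670)/(-983) = -2184*(-1/983) = 2184/983 ≈ 2.2218)
V(s(7)) + F = (-4/3 - ⅓*1) + 2184/983 = (-4/3 - ⅓) + 2184/983 = -5/3 + 2184/983 = 1637/2949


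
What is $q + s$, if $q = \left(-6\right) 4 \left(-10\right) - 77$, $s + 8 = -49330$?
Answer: $-49175$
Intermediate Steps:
$s = -49338$ ($s = -8 - 49330 = -49338$)
$q = 163$ ($q = \left(-24\right) \left(-10\right) - 77 = 240 - 77 = 163$)
$q + s = 163 - 49338 = -49175$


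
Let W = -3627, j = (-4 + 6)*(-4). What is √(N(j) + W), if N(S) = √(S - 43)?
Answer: √(-3627 + I*√51) ≈ 0.0593 + 60.225*I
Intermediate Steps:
j = -8 (j = 2*(-4) = -8)
N(S) = √(-43 + S)
√(N(j) + W) = √(√(-43 - 8) - 3627) = √(√(-51) - 3627) = √(I*√51 - 3627) = √(-3627 + I*√51)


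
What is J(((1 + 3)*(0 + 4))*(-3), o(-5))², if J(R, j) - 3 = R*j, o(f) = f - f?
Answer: 9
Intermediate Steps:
o(f) = 0
J(R, j) = 3 + R*j
J(((1 + 3)*(0 + 4))*(-3), o(-5))² = (3 + (((1 + 3)*(0 + 4))*(-3))*0)² = (3 + ((4*4)*(-3))*0)² = (3 + (16*(-3))*0)² = (3 - 48*0)² = (3 + 0)² = 3² = 9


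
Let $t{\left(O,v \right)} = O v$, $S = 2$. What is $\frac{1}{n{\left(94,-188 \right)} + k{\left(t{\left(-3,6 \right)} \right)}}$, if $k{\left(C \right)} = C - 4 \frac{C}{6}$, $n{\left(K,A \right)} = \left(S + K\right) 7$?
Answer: $\frac{1}{666} \approx 0.0015015$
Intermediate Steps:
$n{\left(K,A \right)} = 14 + 7 K$ ($n{\left(K,A \right)} = \left(2 + K\right) 7 = 14 + 7 K$)
$k{\left(C \right)} = \frac{C}{3}$ ($k{\left(C \right)} = C - 4 C \frac{1}{6} = C - 4 \frac{C}{6} = C - \frac{2 C}{3} = \frac{C}{3}$)
$\frac{1}{n{\left(94,-188 \right)} + k{\left(t{\left(-3,6 \right)} \right)}} = \frac{1}{\left(14 + 7 \cdot 94\right) + \frac{\left(-3\right) 6}{3}} = \frac{1}{\left(14 + 658\right) + \frac{1}{3} \left(-18\right)} = \frac{1}{672 - 6} = \frac{1}{666}$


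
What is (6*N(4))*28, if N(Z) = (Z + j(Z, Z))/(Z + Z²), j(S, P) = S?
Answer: 336/5 ≈ 67.200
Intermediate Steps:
N(Z) = 2*Z/(Z + Z²) (N(Z) = (Z + Z)/(Z + Z²) = (2*Z)/(Z + Z²) = 2*Z/(Z + Z²))
(6*N(4))*28 = (6*(2/(1 + 4)))*28 = (6*(2/5))*28 = (6*(2*(⅕)))*28 = (6*(⅖))*28 = (12/5)*28 = 336/5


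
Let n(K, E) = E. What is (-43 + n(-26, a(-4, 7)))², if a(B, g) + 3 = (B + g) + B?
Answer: 2209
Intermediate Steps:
a(B, g) = -3 + g + 2*B (a(B, g) = -3 + ((B + g) + B) = -3 + (g + 2*B) = -3 + g + 2*B)
(-43 + n(-26, a(-4, 7)))² = (-43 + (-3 + 7 + 2*(-4)))² = (-43 + (-3 + 7 - 8))² = (-43 - 4)² = (-47)² = 2209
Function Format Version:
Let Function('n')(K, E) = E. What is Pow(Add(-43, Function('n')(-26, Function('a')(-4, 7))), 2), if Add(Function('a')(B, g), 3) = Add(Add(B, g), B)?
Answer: 2209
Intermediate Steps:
Function('a')(B, g) = Add(-3, g, Mul(2, B)) (Function('a')(B, g) = Add(-3, Add(Add(B, g), B)) = Add(-3, Add(g, Mul(2, B))) = Add(-3, g, Mul(2, B)))
Pow(Add(-43, Function('n')(-26, Function('a')(-4, 7))), 2) = Pow(Add(-43, Add(-3, 7, Mul(2, -4))), 2) = Pow(Add(-43, Add(-3, 7, -8)), 2) = Pow(Add(-43, -4), 2) = Pow(-47, 2) = 2209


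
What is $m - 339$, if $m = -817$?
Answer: $-1156$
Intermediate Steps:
$m - 339 = -817 - 339 = -1156$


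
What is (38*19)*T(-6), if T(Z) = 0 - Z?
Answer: 4332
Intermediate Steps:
T(Z) = -Z
(38*19)*T(-6) = (38*19)*(-1*(-6)) = 722*6 = 4332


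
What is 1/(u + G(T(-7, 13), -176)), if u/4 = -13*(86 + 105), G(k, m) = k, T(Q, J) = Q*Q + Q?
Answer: -1/9890 ≈ -0.00010111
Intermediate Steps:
T(Q, J) = Q + Q² (T(Q, J) = Q² + Q = Q + Q²)
u = -9932 (u = 4*(-13*(86 + 105)) = 4*(-13*191) = 4*(-2483) = -9932)
1/(u + G(T(-7, 13), -176)) = 1/(-9932 - 7*(1 - 7)) = 1/(-9932 - 7*(-6)) = 1/(-9932 + 42) = 1/(-9890) = -1/9890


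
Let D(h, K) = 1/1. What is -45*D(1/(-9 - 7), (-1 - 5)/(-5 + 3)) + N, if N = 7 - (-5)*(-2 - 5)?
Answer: -73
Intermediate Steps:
D(h, K) = 1
N = -28 (N = 7 - (-5)*(-7) = 7 - 5*7 = 7 - 35 = -28)
-45*D(1/(-9 - 7), (-1 - 5)/(-5 + 3)) + N = -45*1 - 28 = -45 - 28 = -73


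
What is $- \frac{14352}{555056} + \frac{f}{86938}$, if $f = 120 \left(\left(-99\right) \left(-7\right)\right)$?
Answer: $\frac{1403460087}{1507983079} \approx 0.93069$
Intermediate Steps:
$f = 83160$ ($f = 120 \cdot 693 = 83160$)
$- \frac{14352}{555056} + \frac{f}{86938} = - \frac{14352}{555056} + \frac{83160}{86938} = \left(-14352\right) \frac{1}{555056} + 83160 \cdot \frac{1}{86938} = - \frac{897}{34691} + \frac{41580}{43469} = \frac{1403460087}{1507983079}$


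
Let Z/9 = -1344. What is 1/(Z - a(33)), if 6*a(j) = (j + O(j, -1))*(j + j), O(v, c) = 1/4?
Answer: -4/49847 ≈ -8.0246e-5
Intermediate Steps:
Z = -12096 (Z = 9*(-1344) = -12096)
O(v, c) = ¼
a(j) = j*(¼ + j)/3 (a(j) = ((j + ¼)*(j + j))/6 = ((¼ + j)*(2*j))/6 = (2*j*(¼ + j))/6 = j*(¼ + j)/3)
1/(Z - a(33)) = 1/(-12096 - 33*(1 + 4*33)/12) = 1/(-12096 - 33*(1 + 132)/12) = 1/(-12096 - 33*133/12) = 1/(-12096 - 1*1463/4) = 1/(-12096 - 1463/4) = 1/(-49847/4) = -4/49847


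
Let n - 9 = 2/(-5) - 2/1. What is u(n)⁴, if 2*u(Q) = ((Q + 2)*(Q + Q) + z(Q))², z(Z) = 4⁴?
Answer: 3315153793794684373981159011856/152587890625 ≈ 2.1726e+19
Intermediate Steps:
z(Z) = 256
n = 33/5 (n = 9 + (2/(-5) - 2/1) = 9 + (2*(-⅕) - 2*1) = 9 + (-⅖ - 2) = 9 - 12/5 = 33/5 ≈ 6.6000)
u(Q) = (256 + 2*Q*(2 + Q))²/2 (u(Q) = ((Q + 2)*(Q + Q) + 256)²/2 = ((2 + Q)*(2*Q) + 256)²/2 = (2*Q*(2 + Q) + 256)²/2 = (256 + 2*Q*(2 + Q))²/2)
u(n)⁴ = (2*(128 + (33/5)² + 2*(33/5))²)⁴ = (2*(128 + 1089/25 + 66/5)²)⁴ = (2*(4619/25)²)⁴ = (2*(21335161/625))⁴ = (42670322/625)⁴ = 3315153793794684373981159011856/152587890625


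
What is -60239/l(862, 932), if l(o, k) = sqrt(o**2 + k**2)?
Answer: -60239*sqrt(402917)/805834 ≈ -47.450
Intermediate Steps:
l(o, k) = sqrt(k**2 + o**2)
-60239/l(862, 932) = -60239/sqrt(932**2 + 862**2) = -60239/sqrt(868624 + 743044) = -60239*sqrt(402917)/805834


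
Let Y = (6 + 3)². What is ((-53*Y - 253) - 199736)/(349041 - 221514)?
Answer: -68094/42509 ≈ -1.6019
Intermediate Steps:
Y = 81 (Y = 9² = 81)
((-53*Y - 253) - 199736)/(349041 - 221514) = ((-53*81 - 253) - 199736)/(349041 - 221514) = ((-4293 - 253) - 199736)/127527 = (-4546 - 199736)*(1/127527) = -204282*1/127527 = -68094/42509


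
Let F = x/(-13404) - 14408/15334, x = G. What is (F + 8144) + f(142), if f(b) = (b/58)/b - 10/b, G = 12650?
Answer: 430715718014222/52900068903 ≈ 8142.1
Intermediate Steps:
x = 12650
f(b) = 1/58 - 10/b (f(b) = (b*(1/58))/b - 10/b = (b/58)/b - 10/b = 1/58 - 10/b)
F = -96774983/51384234 (F = 12650/(-13404) - 14408/15334 = 12650*(-1/13404) - 14408*1/15334 = -6325/6702 - 7204/7667 = -96774983/51384234 ≈ -1.8834)
(F + 8144) + f(142) = (-96774983/51384234 + 8144) + (1/58)*(-580 + 142)/142 = 418376426713/51384234 + (1/58)*(1/142)*(-438) = 418376426713/51384234 - 219/4118 = 430715718014222/52900068903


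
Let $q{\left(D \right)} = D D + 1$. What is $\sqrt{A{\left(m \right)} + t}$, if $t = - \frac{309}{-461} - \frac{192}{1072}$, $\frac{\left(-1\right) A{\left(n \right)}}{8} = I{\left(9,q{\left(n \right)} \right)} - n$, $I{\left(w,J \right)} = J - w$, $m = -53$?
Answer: $\frac{i \sqrt{21781413963131}}{30887} \approx 151.1 i$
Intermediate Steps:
$q{\left(D \right)} = 1 + D^{2}$ ($q{\left(D \right)} = D^{2} + 1 = 1 + D^{2}$)
$A{\left(n \right)} = 64 - 8 n^{2} + 8 n$ ($A{\left(n \right)} = - 8 \left(\left(\left(1 + n^{2}\right) - 9\right) - n\right) = - 8 \left(\left(-8 + n^{2}\right) - n\right) = - 8 \left(-8 + n^{2} - n\right) = 64 - 8 n^{2} + 8 n$)
$t = \frac{15171}{30887}$ ($t = \left(-309\right) \left(- \frac{1}{461}\right) - \frac{12}{67} = \frac{309}{461} - \frac{12}{67} = \frac{15171}{30887} \approx 0.49118$)
$\sqrt{A{\left(m \right)} + t} = \sqrt{\left(64 - 8 \left(-53\right)^{2} + 8 \left(-53\right)\right) + \frac{15171}{30887}} = \sqrt{\left(64 - 22472 - 424\right) + \frac{15171}{30887}} = \sqrt{-22832 + \frac{15171}{30887}} = \sqrt{- \frac{705196813}{30887}} = \frac{i \sqrt{21781413963131}}{30887}$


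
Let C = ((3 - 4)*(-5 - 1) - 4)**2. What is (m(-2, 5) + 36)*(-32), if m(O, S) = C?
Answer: -1280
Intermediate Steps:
C = 4 (C = (-1*(-6) - 4)**2 = (6 - 4)**2 = 2**2 = 4)
m(O, S) = 4
(m(-2, 5) + 36)*(-32) = (4 + 36)*(-32) = 40*(-32) = -1280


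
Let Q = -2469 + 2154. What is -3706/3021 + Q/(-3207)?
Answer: -3644509/3229449 ≈ -1.1285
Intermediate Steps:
Q = -315
-3706/3021 + Q/(-3207) = -3706/3021 - 315/(-3207) = -3706*1/3021 - 315*(-1/3207) = -3706/3021 + 105/1069 = -3644509/3229449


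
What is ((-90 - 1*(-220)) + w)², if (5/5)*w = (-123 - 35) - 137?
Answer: 27225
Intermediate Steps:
w = -295 (w = (-123 - 35) - 137 = -158 - 137 = -295)
((-90 - 1*(-220)) + w)² = ((-90 - 1*(-220)) - 295)² = ((-90 + 220) - 295)² = (130 - 295)² = (-165)² = 27225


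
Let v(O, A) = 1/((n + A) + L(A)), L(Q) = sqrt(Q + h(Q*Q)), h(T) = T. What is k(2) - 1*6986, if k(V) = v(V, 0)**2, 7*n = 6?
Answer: -251447/36 ≈ -6984.6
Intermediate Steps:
n = 6/7 (n = (1/7)*6 = 6/7 ≈ 0.85714)
L(Q) = sqrt(Q + Q**2) (L(Q) = sqrt(Q + Q*Q) = sqrt(Q + Q**2))
v(O, A) = 1/(6/7 + A + sqrt(A*(1 + A))) (v(O, A) = 1/((6/7 + A) + sqrt(A*(1 + A))) = 1/(6/7 + A + sqrt(A*(1 + A))))
k(V) = 49/36 (k(V) = (7/(6 + 7*0 + 7*sqrt(0*(1 + 0))))**2 = (7/(6 + 0 + 7*sqrt(0*1)))**2 = (7/(6 + 0 + 7*sqrt(0)))**2 = (7/(6 + 0 + 7*0))**2 = (7/(6 + 0 + 0))**2 = (7/6)**2 = 49/36)
k(2) - 1*6986 = 49/36 - 1*6986 = 49/36 - 6986 = -251447/36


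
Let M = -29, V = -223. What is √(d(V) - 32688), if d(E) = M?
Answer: I*√32717 ≈ 180.88*I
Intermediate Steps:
d(E) = -29
√(d(V) - 32688) = √(-29 - 32688) = √(-32717) = I*√32717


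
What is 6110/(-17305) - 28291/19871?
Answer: -122197513/68773531 ≈ -1.7768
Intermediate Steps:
6110/(-17305) - 28291/19871 = 6110*(-1/17305) - 28291*1/19871 = -1222/3461 - 28291/19871 = -122197513/68773531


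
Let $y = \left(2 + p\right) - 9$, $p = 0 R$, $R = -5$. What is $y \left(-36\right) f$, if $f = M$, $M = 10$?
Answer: $2520$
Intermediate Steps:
$f = 10$
$p = 0$ ($p = 0 \left(-5\right) = 0$)
$y = -7$ ($y = \left(2 + 0\right) - 9 = 2 - 9 = -7$)
$y \left(-36\right) f = \left(-7\right) \left(-36\right) 10 = 252 \cdot 10 = 2520$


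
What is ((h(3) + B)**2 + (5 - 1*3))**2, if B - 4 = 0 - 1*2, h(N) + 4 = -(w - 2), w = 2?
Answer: 36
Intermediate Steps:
h(N) = -4 (h(N) = -4 - (2 - 2) = -4 - 1*0 = -4 + 0 = -4)
B = 2 (B = 4 + (0 - 1*2) = 4 + (0 - 2) = 4 - 2 = 2)
((h(3) + B)**2 + (5 - 1*3))**2 = ((-4 + 2)**2 + (5 - 1*3))**2 = ((-2)**2 + (5 - 3))**2 = (4 + 2)**2 = 6**2 = 36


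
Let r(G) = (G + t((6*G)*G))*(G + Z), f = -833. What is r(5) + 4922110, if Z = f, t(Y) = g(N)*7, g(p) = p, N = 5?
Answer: 4888990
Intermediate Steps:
t(Y) = 35 (t(Y) = 5*7 = 35)
Z = -833
r(G) = (-833 + G)*(35 + G) (r(G) = (G + 35)*(G - 833) = (35 + G)*(-833 + G) = (-833 + G)*(35 + G))
r(5) + 4922110 = (-29155 + 5² - 798*5) + 4922110 = (-29155 + 25 - 3990) + 4922110 = -33120 + 4922110 = 4888990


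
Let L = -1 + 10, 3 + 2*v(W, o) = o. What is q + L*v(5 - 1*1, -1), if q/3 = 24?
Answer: 54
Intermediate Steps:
v(W, o) = -3/2 + o/2
q = 72 (q = 3*24 = 72)
L = 9
q + L*v(5 - 1*1, -1) = 72 + 9*(-3/2 + (½)*(-1)) = 72 + 9*(-3/2 - ½) = 72 + 9*(-2) = 72 - 18 = 54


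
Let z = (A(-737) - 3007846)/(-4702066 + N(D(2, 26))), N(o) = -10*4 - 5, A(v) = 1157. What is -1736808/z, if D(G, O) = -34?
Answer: -8166664001688/3006689 ≈ -2.7162e+6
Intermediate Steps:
N(o) = -45 (N(o) = -40 - 5 = -45)
z = 3006689/4702111 (z = (1157 - 3007846)/(-4702066 - 45) = -3006689/(-4702111) = -3006689*(-1/4702111) = 3006689/4702111 ≈ 0.63943)
-1736808/z = -1736808/3006689/4702111 = -1736808*4702111/3006689 = -8166664001688/3006689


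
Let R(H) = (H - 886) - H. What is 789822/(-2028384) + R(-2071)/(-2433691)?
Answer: -106688085821/274247771408 ≈ -0.38902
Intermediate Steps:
R(H) = -886 (R(H) = (-886 + H) - H = -886)
789822/(-2028384) + R(-2071)/(-2433691) = 789822/(-2028384) - 886/(-2433691) = 789822*(-1/2028384) - 886*(-1/2433691) = -43879/112688 + 886/2433691 = -106688085821/274247771408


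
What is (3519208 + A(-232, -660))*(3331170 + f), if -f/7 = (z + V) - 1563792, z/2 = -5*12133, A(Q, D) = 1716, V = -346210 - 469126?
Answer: 73356254483424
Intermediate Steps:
V = -815336
z = -121330 (z = 2*(-5*12133) = 2*(-60665) = -121330)
f = 17503206 (f = -7*((-121330 - 815336) - 1563792) = -7*(-936666 - 1563792) = -7*(-2500458) = 17503206)
(3519208 + A(-232, -660))*(3331170 + f) = (3519208 + 1716)*(3331170 + 17503206) = 3520924*20834376 = 73356254483424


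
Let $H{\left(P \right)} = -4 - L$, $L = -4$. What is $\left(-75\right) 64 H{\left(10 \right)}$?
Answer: $0$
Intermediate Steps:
$H{\left(P \right)} = 0$ ($H{\left(P \right)} = -4 - -4 = -4 + 4 = 0$)
$\left(-75\right) 64 H{\left(10 \right)} = \left(-75\right) 64 \cdot 0 = \left(-4800\right) 0 = 0$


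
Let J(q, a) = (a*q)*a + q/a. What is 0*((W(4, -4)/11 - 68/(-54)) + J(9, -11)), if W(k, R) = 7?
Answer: 0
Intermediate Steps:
J(q, a) = q/a + q*a**2 (J(q, a) = q*a**2 + q/a = q/a + q*a**2)
0*((W(4, -4)/11 - 68/(-54)) + J(9, -11)) = 0*((7/11 - 68/(-54)) + 9*(1 + (-11)**3)/(-11)) = 0*((7*(1/11) - 68*(-1/54)) + 9*(-1/11)*(1 - 1331)) = 0*((7/11 + 34/27) + 9*(-1/11)*(-1330)) = 0*(563/297 + 11970/11) = 0*(323753/297) = 0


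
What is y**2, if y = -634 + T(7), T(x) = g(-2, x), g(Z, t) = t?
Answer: 393129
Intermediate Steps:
T(x) = x
y = -627 (y = -634 + 7 = -627)
y**2 = (-627)**2 = 393129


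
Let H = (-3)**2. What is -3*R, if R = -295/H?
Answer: 295/3 ≈ 98.333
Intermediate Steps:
H = 9
R = -295/9 ≈ -32.778
-3*R = -3*(-295/9) = 295/3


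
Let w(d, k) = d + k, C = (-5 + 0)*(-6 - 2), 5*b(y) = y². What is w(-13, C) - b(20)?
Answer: -53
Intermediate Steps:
b(y) = y²/5
C = 40 (C = -5*(-8) = 40)
w(-13, C) - b(20) = (-13 + 40) - 20²/5 = 27 - 400/5 = 27 - 1*80 = 27 - 80 = -53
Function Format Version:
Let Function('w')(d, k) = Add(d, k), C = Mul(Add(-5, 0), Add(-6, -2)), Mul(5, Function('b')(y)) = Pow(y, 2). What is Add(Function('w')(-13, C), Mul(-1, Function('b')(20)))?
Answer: -53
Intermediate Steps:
Function('b')(y) = Mul(Rational(1, 5), Pow(y, 2))
C = 40 (C = Mul(-5, -8) = 40)
Add(Function('w')(-13, C), Mul(-1, Function('b')(20))) = Add(Add(-13, 40), Mul(-1, Mul(Rational(1, 5), Pow(20, 2)))) = Add(27, Mul(-1, Mul(Rational(1, 5), 400))) = Add(27, Mul(-1, 80)) = Add(27, -80) = -53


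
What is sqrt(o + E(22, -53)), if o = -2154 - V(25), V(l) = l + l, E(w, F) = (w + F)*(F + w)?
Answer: I*sqrt(1243) ≈ 35.256*I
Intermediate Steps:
E(w, F) = (F + w)**2 (E(w, F) = (F + w)*(F + w) = (F + w)**2)
V(l) = 2*l
o = -2204 (o = -2154 - 2*25 = -2154 - 1*50 = -2154 - 50 = -2204)
sqrt(o + E(22, -53)) = sqrt(-2204 + (-53 + 22)**2) = sqrt(-2204 + (-31)**2) = sqrt(-2204 + 961) = sqrt(-1243) = I*sqrt(1243)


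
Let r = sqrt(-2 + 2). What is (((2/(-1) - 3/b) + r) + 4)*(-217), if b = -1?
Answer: -1085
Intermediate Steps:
r = 0 (r = sqrt(0) = 0)
(((2/(-1) - 3/b) + r) + 4)*(-217) = (((2/(-1) - 3/(-1)) + 0) + 4)*(-217) = (((2*(-1) - 3*(-1)) + 0) + 4)*(-217) = (((-2 + 3) + 0) + 4)*(-217) = ((1 + 0) + 4)*(-217) = (1 + 4)*(-217) = 5*(-217) = -1085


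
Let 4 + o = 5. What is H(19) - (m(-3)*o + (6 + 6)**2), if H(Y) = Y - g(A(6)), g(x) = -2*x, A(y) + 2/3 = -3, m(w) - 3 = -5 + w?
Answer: -382/3 ≈ -127.33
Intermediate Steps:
m(w) = -2 + w (m(w) = 3 + (-5 + w) = -2 + w)
A(y) = -11/3 (A(y) = -2/3 - 3 = -11/3)
o = 1 (o = -4 + 5 = 1)
H(Y) = -22/3 + Y (H(Y) = Y - (-2)*(-11)/3 = Y - 1*22/3 = Y - 22/3 = -22/3 + Y)
H(19) - (m(-3)*o + (6 + 6)**2) = (-22/3 + 19) - ((-2 - 3)*1 + (6 + 6)**2) = 35/3 - (-5*1 + 12**2) = 35/3 - (-5 + 144) = 35/3 - 1*139 = 35/3 - 139 = -382/3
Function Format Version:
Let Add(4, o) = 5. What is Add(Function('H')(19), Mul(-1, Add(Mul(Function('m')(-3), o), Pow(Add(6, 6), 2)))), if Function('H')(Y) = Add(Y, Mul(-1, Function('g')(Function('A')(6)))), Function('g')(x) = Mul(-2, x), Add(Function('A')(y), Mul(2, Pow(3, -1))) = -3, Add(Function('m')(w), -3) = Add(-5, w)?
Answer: Rational(-382, 3) ≈ -127.33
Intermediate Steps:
Function('m')(w) = Add(-2, w) (Function('m')(w) = Add(3, Add(-5, w)) = Add(-2, w))
Function('A')(y) = Rational(-11, 3) (Function('A')(y) = Add(Rational(-2, 3), -3) = Rational(-11, 3))
o = 1 (o = Add(-4, 5) = 1)
Function('H')(Y) = Add(Rational(-22, 3), Y) (Function('H')(Y) = Add(Y, Mul(-1, Mul(-2, Rational(-11, 3)))) = Add(Y, Mul(-1, Rational(22, 3))) = Add(Y, Rational(-22, 3)) = Add(Rational(-22, 3), Y))
Add(Function('H')(19), Mul(-1, Add(Mul(Function('m')(-3), o), Pow(Add(6, 6), 2)))) = Add(Add(Rational(-22, 3), 19), Mul(-1, Add(Mul(Add(-2, -3), 1), Pow(Add(6, 6), 2)))) = Add(Rational(35, 3), Mul(-1, Add(Mul(-5, 1), Pow(12, 2)))) = Add(Rational(35, 3), Mul(-1, Add(-5, 144))) = Add(Rational(35, 3), Mul(-1, 139)) = Add(Rational(35, 3), -139) = Rational(-382, 3)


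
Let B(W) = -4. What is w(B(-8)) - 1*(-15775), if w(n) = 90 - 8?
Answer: 15857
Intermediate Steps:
w(n) = 82
w(B(-8)) - 1*(-15775) = 82 - 1*(-15775) = 82 + 15775 = 15857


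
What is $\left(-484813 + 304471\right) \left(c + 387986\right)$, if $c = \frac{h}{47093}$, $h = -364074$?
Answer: $- \frac{3295039615053408}{47093} \approx -6.9969 \cdot 10^{10}$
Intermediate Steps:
$c = - \frac{364074}{47093} \approx -7.731$
$\left(-484813 + 304471\right) \left(c + 387986\right) = \left(-484813 + 304471\right) \left(- \frac{364074}{47093} + 387986\right) = \left(-180342\right) \frac{18271060624}{47093} = - \frac{3295039615053408}{47093}$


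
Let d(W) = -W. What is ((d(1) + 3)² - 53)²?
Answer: 2401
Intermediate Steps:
((d(1) + 3)² - 53)² = ((-1*1 + 3)² - 53)² = ((-1 + 3)² - 53)² = (2² - 53)² = (4 - 53)² = (-49)² = 2401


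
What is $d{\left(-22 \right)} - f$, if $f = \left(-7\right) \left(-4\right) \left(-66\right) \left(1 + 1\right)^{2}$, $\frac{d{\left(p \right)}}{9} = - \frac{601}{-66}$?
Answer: $\frac{164427}{22} \approx 7474.0$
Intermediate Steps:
$d{\left(p \right)} = \frac{1803}{22}$ ($d{\left(p \right)} = 9 \left(- \frac{601}{-66}\right) = 9 \left(\left(-601\right) \left(- \frac{1}{66}\right)\right) = 9 \cdot \frac{601}{66} = \frac{1803}{22}$)
$f = -7392$ ($f = 28 \left(-66\right) 2^{2} = \left(-1848\right) 4 = -7392$)
$d{\left(-22 \right)} - f = \frac{1803}{22} - -7392 = \frac{1803}{22} + 7392 = \frac{164427}{22}$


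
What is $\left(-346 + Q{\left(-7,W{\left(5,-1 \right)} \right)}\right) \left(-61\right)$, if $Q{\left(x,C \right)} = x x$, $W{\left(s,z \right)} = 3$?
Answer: $18117$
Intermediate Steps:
$Q{\left(x,C \right)} = x^{2}$
$\left(-346 + Q{\left(-7,W{\left(5,-1 \right)} \right)}\right) \left(-61\right) = \left(-346 + \left(-7\right)^{2}\right) \left(-61\right) = \left(-346 + 49\right) \left(-61\right) = \left(-297\right) \left(-61\right) = 18117$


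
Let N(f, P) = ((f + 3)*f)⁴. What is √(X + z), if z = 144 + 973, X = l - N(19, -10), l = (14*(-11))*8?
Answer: I*√30528476291 ≈ 1.7472e+5*I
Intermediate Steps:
l = -1232 (l = -154*8 = -1232)
N(f, P) = f⁴*(3 + f)⁴ (N(f, P) = ((3 + f)*f)⁴ = (f*(3 + f))⁴ = f⁴*(3 + f)⁴)
X = -30528477408 (X = -1232 - 19⁴*(3 + 19)⁴ = -1232 - 130321*22⁴ = -1232 - 130321*234256 = -1232 - 1*30528476176 = -1232 - 30528476176 = -30528477408)
z = 1117
√(X + z) = √(-30528477408 + 1117) = √(-30528476291) = I*√30528476291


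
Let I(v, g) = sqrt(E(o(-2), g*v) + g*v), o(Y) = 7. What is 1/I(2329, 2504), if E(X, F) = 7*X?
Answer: sqrt(647985)/1943955 ≈ 0.00041409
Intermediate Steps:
I(v, g) = sqrt(49 + g*v) (I(v, g) = sqrt(7*7 + g*v) = sqrt(49 + g*v))
1/I(2329, 2504) = 1/(sqrt(49 + 2504*2329)) = 1/(sqrt(49 + 5831816)) = 1/(sqrt(5831865)) = 1/(3*sqrt(647985)) = sqrt(647985)/1943955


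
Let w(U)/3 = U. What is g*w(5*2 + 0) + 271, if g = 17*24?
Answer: 12511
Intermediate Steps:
w(U) = 3*U
g = 408
g*w(5*2 + 0) + 271 = 408*(3*(5*2 + 0)) + 271 = 408*(3*(10 + 0)) + 271 = 408*(3*10) + 271 = 408*30 + 271 = 12240 + 271 = 12511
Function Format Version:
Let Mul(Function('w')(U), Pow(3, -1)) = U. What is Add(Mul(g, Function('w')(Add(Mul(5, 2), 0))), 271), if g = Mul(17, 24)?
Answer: 12511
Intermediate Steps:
Function('w')(U) = Mul(3, U)
g = 408
Add(Mul(g, Function('w')(Add(Mul(5, 2), 0))), 271) = Add(Mul(408, Mul(3, Add(Mul(5, 2), 0))), 271) = Add(Mul(408, Mul(3, Add(10, 0))), 271) = Add(Mul(408, Mul(3, 10)), 271) = Add(Mul(408, 30), 271) = Add(12240, 271) = 12511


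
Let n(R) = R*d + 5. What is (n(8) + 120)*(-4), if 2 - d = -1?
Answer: -596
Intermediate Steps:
d = 3 (d = 2 - 1*(-1) = 2 + 1 = 3)
n(R) = 5 + 3*R (n(R) = R*3 + 5 = 3*R + 5 = 5 + 3*R)
(n(8) + 120)*(-4) = ((5 + 3*8) + 120)*(-4) = ((5 + 24) + 120)*(-4) = (29 + 120)*(-4) = 149*(-4) = -596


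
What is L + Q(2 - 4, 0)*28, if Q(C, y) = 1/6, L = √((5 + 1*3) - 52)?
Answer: 14/3 + 2*I*√11 ≈ 4.6667 + 6.6332*I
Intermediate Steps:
L = 2*I*√11 (L = √((5 + 3) - 52) = √(8 - 52) = √(-44) = 2*I*√11 ≈ 6.6332*I)
Q(C, y) = ⅙
L + Q(2 - 4, 0)*28 = 2*I*√11 + (⅙)*28 = 2*I*√11 + 14/3 = 14/3 + 2*I*√11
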